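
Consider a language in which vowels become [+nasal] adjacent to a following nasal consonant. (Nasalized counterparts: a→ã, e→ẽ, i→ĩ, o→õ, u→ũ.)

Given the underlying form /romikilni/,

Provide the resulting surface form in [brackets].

/o/ before nasal /m/ → [õ]

[rõmikilni]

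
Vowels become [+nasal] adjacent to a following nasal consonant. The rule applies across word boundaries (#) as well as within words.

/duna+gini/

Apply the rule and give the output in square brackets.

[dũna+gĩni]

/u/ before nasal /n/ → [ũ]
/i/ before nasal /n/ → [ĩ]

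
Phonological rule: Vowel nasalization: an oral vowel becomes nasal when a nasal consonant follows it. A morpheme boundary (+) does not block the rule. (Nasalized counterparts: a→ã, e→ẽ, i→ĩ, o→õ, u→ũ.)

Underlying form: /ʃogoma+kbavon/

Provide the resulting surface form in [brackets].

/o/ before nasal /m/ → [õ]
/o/ before nasal /n/ → [õ]

[ʃogõma+kbavõn]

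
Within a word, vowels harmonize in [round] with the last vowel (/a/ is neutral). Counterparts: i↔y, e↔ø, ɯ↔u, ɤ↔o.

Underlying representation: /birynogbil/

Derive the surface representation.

[birinɤgbil]

/y/ harmonizes with /i/ ([-round]) → [i]
/o/ harmonizes with /i/ ([-round]) → [ɤ]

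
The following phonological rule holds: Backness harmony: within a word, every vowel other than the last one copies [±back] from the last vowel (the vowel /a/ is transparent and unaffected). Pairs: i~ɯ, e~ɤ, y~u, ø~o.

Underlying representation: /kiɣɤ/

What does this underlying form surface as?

[kɯɣɤ]

/i/ harmonizes with /ɤ/ ([+back]) → [ɯ]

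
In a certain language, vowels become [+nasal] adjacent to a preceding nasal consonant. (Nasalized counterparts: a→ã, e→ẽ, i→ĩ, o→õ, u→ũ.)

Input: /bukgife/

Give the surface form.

no segment meets the rule's conditions; no change.

[bukgife]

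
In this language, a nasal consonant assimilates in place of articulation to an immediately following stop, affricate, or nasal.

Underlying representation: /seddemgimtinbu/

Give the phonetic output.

/m/ before /g/ (velar) → [ŋ]
/m/ before /t/ (alveolar) → [n]
/n/ before /b/ (labial) → [m]

[seddeŋgintimbu]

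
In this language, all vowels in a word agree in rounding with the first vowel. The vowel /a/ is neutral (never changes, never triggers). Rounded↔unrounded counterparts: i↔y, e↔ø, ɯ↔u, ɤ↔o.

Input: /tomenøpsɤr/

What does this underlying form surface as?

/e/ harmonizes with /o/ ([+round]) → [ø]
/ɤ/ harmonizes with /o/ ([+round]) → [o]

[tomønøpsor]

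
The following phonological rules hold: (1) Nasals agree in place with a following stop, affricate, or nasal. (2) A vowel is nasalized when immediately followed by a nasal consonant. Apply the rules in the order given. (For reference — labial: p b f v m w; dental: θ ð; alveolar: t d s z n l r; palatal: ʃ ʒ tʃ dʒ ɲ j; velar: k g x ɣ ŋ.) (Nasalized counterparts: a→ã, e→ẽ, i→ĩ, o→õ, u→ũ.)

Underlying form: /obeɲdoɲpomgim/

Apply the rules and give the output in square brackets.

Rule 1: /ɲ/ before /d/ (alveolar) → [n]
Rule 1: /ɲ/ before /p/ (labial) → [m]
Rule 1: /m/ before /g/ (velar) → [ŋ]
After rule 1: obendompoŋgim
Rule 2: /e/ before nasal /n/ → [ẽ]
Rule 2: /o/ before nasal /m/ → [õ]
Rule 2: /o/ before nasal /ŋ/ → [õ]
Rule 2: /i/ before nasal /m/ → [ĩ]

[obẽndõmpõŋgĩm]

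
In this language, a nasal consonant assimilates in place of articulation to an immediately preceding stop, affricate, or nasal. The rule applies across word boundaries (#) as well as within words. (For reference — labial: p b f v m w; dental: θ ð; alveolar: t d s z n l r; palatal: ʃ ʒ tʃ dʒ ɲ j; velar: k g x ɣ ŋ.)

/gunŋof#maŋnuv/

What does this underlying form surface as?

/ŋ/ after /n/ (alveolar) → [n]
/n/ after /ŋ/ (velar) → [ŋ]

[gunnof#maŋŋuv]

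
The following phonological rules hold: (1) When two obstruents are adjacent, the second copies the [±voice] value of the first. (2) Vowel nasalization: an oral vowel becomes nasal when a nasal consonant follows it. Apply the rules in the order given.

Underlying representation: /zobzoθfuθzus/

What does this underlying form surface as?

Rule 1: /z/ after /θ/ (voiceless) → [s]
After rule 1: zobzoθfuθsus
Rule 2: no segment meets the rule's conditions; no change.

[zobzoθfuθsus]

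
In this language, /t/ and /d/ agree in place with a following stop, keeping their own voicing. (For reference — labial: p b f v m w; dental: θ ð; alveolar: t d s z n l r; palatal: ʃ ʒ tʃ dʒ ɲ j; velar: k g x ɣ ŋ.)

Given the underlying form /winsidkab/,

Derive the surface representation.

/d/ before /k/ (velar) → [g]

[winsigkab]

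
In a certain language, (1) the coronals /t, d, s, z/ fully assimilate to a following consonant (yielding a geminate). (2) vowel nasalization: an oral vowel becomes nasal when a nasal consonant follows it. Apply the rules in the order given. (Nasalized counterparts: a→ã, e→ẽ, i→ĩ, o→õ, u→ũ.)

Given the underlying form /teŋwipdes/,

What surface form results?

Rule 1: no segment meets the rule's conditions; no change.
After rule 1: teŋwipdes
Rule 2: /e/ before nasal /ŋ/ → [ẽ]

[tẽŋwipdes]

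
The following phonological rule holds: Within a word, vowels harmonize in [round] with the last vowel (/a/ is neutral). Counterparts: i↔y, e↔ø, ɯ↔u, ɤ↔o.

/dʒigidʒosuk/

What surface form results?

[dʒygydʒosuk]

/i/ harmonizes with /u/ ([+round]) → [y]
/i/ harmonizes with /u/ ([+round]) → [y]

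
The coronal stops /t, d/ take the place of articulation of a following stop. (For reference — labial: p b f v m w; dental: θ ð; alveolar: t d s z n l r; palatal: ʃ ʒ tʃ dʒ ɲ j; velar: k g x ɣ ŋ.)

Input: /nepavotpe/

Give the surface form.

[nepavoppe]

/t/ before /p/ (labial) → [p]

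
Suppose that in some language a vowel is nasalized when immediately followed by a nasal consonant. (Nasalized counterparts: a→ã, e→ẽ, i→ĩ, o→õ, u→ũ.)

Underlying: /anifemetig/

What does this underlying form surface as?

/a/ before nasal /n/ → [ã]
/e/ before nasal /m/ → [ẽ]

[ãnifẽmetig]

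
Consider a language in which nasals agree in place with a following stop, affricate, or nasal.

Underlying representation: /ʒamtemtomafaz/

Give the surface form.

/m/ before /t/ (alveolar) → [n]
/m/ before /t/ (alveolar) → [n]

[ʒantentomafaz]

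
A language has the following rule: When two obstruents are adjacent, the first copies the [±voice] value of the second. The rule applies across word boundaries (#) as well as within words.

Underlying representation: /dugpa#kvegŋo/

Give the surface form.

[dukpa#gvegŋo]

/g/ before /p/ (voiceless) → [k]
/k/ before /v/ (voiced) → [g]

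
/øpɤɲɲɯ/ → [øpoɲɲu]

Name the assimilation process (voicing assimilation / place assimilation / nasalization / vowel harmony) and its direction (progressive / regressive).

vowel harmony, progressive

/ɤ/→[o] /ɯ/→[u].
Vowels agree with the first vowel, so the harmony is progressive.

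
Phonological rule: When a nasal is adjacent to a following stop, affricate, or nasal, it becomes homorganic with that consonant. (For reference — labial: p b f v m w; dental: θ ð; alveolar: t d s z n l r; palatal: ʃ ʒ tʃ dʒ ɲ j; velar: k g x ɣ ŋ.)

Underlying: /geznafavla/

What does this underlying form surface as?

[geznafavla]

no segment meets the rule's conditions; no change.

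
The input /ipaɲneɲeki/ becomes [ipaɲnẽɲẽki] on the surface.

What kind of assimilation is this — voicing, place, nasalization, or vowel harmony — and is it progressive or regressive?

/e/→[ẽ] /e/→[ẽ].
Each target copies a feature from the preceding segment, so the direction is progressive.

nasalization, progressive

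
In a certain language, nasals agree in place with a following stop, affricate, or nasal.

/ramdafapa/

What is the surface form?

/m/ before /d/ (alveolar) → [n]

[randafapa]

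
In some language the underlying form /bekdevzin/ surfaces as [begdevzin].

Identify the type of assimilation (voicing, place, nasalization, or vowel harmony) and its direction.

voicing assimilation, regressive

/k/→[g].
Each target copies a feature from the following segment, so the direction is regressive.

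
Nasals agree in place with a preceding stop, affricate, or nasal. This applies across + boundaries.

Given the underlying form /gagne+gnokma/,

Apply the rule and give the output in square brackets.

[gagŋe+gŋokŋa]

/n/ after /g/ (velar) → [ŋ]
/n/ after /g/ (velar) → [ŋ]
/m/ after /k/ (velar) → [ŋ]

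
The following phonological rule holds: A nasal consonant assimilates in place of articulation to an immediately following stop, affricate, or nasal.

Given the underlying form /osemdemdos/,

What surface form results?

[osendendos]

/m/ before /d/ (alveolar) → [n]
/m/ before /d/ (alveolar) → [n]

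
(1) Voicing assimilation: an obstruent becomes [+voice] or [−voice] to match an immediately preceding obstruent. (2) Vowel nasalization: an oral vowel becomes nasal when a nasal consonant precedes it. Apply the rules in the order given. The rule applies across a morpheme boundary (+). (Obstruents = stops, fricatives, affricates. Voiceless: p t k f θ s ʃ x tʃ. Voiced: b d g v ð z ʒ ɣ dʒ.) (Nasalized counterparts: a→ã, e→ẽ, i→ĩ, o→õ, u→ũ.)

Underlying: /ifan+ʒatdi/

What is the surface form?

Rule 1: /d/ after /t/ (voiceless) → [t]
After rule 1: ifan+ʒatti
Rule 2: no segment meets the rule's conditions; no change.

[ifan+ʒatti]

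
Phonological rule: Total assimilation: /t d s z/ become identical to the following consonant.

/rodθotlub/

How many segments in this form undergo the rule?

/d/ before /θ/ → [θ] (total assimilation)
/t/ before /l/ → [l] (total assimilation)
2 segments change.

2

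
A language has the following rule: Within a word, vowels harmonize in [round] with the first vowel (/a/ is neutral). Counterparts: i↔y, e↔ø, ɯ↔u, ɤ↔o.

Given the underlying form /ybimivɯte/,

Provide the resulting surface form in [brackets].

/i/ harmonizes with /y/ ([+round]) → [y]
/i/ harmonizes with /y/ ([+round]) → [y]
/ɯ/ harmonizes with /y/ ([+round]) → [u]
/e/ harmonizes with /y/ ([+round]) → [ø]

[ybymyvutø]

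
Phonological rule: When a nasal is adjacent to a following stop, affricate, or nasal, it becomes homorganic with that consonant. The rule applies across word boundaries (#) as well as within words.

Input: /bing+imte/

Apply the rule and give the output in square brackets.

[biŋg+inte]

/n/ before /g/ (velar) → [ŋ]
/m/ before /t/ (alveolar) → [n]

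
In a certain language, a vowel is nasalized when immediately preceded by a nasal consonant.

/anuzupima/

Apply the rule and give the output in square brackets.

[anũzupimã]

/u/ after nasal /n/ → [ũ]
/a/ after nasal /m/ → [ã]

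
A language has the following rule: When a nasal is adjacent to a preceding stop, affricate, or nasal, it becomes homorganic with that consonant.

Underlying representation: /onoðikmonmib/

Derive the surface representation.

/m/ after /k/ (velar) → [ŋ]
/m/ after /n/ (alveolar) → [n]

[onoðikŋonnib]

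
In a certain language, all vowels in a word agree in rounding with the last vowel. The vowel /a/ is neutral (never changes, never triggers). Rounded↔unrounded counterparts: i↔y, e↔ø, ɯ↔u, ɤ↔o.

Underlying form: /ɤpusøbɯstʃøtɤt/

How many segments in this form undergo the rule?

/u/ harmonizes with /ɤ/ ([-round]) → [ɯ]
/ø/ harmonizes with /ɤ/ ([-round]) → [e]
/ø/ harmonizes with /ɤ/ ([-round]) → [e]
3 segments change.

3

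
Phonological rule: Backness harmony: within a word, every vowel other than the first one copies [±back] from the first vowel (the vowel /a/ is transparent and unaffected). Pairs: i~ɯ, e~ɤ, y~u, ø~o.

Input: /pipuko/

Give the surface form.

/u/ harmonizes with /i/ ([-back]) → [y]
/o/ harmonizes with /i/ ([-back]) → [ø]

[pipykø]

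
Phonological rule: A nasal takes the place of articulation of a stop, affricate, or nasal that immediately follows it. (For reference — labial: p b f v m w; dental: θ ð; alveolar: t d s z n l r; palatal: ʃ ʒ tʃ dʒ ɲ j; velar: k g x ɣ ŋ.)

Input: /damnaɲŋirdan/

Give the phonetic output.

[dannaŋŋirdan]

/m/ before /n/ (alveolar) → [n]
/ɲ/ before /ŋ/ (velar) → [ŋ]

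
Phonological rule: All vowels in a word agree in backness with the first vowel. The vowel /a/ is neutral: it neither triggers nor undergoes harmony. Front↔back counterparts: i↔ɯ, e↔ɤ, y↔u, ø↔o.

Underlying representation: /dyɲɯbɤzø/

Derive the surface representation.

[dyɲibezø]

/ɯ/ harmonizes with /y/ ([-back]) → [i]
/ɤ/ harmonizes with /y/ ([-back]) → [e]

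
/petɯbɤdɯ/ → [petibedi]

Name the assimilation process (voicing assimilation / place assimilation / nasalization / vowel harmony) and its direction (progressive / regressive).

vowel harmony, progressive

/ɯ/→[i] /ɤ/→[e] /ɯ/→[i].
Vowels agree with the first vowel, so the harmony is progressive.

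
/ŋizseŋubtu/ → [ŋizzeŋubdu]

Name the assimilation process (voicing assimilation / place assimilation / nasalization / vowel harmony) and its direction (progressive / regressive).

/s/→[z] /t/→[d].
Each target copies a feature from the preceding segment, so the direction is progressive.

voicing assimilation, progressive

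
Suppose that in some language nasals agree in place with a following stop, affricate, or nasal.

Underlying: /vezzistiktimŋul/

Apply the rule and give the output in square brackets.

/m/ before /ŋ/ (velar) → [ŋ]

[vezzistiktiŋŋul]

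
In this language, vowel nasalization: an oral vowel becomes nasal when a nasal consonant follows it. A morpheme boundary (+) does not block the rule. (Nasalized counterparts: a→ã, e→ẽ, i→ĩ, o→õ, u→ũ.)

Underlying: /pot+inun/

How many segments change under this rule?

/i/ before nasal /n/ → [ĩ]
/u/ before nasal /n/ → [ũ]
2 segments change.

2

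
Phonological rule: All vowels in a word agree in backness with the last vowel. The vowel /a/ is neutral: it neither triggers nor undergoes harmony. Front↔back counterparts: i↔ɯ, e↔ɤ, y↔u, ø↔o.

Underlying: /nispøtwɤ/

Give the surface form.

[nɯspotwɤ]

/i/ harmonizes with /ɤ/ ([+back]) → [ɯ]
/ø/ harmonizes with /ɤ/ ([+back]) → [o]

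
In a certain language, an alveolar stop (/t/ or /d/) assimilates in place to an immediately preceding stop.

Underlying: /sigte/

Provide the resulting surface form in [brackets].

[sigke]

/t/ after /g/ (velar) → [k]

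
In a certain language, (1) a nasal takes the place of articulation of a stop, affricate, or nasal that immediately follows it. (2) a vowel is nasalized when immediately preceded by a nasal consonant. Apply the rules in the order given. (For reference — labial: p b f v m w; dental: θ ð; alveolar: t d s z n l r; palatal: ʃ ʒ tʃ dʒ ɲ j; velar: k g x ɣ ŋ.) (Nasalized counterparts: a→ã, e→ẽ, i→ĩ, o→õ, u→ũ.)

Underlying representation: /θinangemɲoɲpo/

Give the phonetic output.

Rule 1: /n/ before /g/ (velar) → [ŋ]
Rule 1: /m/ before /ɲ/ (palatal) → [ɲ]
Rule 1: /ɲ/ before /p/ (labial) → [m]
After rule 1: θinaŋgeɲɲompo
Rule 2: /a/ after nasal /n/ → [ã]
Rule 2: /o/ after nasal /ɲ/ → [õ]

[θinãŋgeɲɲõmpo]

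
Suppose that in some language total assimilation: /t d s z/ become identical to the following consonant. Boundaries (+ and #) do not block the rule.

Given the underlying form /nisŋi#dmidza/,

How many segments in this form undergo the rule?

3

/s/ before /ŋ/ → [ŋ] (total assimilation)
/d/ before /m/ → [m] (total assimilation)
/d/ before /z/ → [z] (total assimilation)
3 segments change.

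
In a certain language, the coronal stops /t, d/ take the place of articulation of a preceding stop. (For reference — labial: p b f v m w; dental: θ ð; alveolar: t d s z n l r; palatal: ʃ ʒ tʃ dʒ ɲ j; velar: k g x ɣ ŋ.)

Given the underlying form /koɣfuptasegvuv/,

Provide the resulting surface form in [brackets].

[koɣfuppasegvuv]

/t/ after /p/ (labial) → [p]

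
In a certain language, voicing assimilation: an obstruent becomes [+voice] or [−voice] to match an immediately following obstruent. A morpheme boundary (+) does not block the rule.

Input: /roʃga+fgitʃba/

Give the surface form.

[roʒga+vgidʒba]

/ʃ/ before /g/ (voiced) → [ʒ]
/f/ before /g/ (voiced) → [v]
/tʃ/ before /b/ (voiced) → [dʒ]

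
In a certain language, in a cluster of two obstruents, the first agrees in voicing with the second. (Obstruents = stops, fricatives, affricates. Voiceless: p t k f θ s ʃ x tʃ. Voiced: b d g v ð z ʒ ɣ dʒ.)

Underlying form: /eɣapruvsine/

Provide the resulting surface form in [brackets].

/v/ before /s/ (voiceless) → [f]

[eɣaprufsine]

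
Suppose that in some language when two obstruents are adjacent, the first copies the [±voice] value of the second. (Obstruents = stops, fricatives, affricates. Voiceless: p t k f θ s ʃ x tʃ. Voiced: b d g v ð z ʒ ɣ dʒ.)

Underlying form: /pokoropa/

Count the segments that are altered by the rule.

No segment meets the rule's conditions.

0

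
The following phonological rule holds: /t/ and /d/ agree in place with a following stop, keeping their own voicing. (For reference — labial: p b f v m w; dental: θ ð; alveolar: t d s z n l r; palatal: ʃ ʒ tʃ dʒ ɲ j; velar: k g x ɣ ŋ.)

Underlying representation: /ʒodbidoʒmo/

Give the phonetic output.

[ʒobbidoʒmo]

/d/ before /b/ (labial) → [b]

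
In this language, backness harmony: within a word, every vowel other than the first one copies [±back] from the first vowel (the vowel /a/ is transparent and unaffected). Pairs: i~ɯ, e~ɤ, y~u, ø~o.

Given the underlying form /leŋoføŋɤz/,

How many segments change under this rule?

2

/o/ harmonizes with /e/ ([-back]) → [ø]
/ɤ/ harmonizes with /e/ ([-back]) → [e]
2 segments change.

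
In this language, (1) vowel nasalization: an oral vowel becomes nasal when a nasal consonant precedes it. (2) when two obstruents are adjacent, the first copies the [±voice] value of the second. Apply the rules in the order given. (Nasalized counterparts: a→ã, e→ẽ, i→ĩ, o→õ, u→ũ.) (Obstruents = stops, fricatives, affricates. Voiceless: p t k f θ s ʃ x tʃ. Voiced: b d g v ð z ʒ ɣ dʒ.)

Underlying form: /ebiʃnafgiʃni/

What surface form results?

[ebiʃnãvgiʃnĩ]

Rule 1: /a/ after nasal /n/ → [ã]
Rule 1: /i/ after nasal /n/ → [ĩ]
After rule 1: ebiʃnãfgiʃnĩ
Rule 2: /f/ before /g/ (voiced) → [v]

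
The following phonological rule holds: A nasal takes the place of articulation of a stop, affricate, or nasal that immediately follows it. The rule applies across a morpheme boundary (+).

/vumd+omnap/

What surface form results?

[vund+onnap]

/m/ before /d/ (alveolar) → [n]
/m/ before /n/ (alveolar) → [n]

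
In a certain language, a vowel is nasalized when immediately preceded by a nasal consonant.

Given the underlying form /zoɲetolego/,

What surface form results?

/e/ after nasal /ɲ/ → [ẽ]

[zoɲẽtolego]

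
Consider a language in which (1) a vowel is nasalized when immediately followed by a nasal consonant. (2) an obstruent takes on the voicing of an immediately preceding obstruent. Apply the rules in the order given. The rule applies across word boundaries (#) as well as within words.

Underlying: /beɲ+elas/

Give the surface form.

[bẽɲ+elas]

Rule 1: /e/ before nasal /ɲ/ → [ẽ]
After rule 1: bẽɲ+elas
Rule 2: no segment meets the rule's conditions; no change.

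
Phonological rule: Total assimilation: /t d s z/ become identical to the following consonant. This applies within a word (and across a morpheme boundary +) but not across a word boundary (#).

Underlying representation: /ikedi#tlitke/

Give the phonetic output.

/t/ before /l/ → [l] (total assimilation)
/t/ before /k/ → [k] (total assimilation)

[ikedi#llikke]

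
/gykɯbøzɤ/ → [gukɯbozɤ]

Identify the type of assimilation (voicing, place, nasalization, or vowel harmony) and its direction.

vowel harmony, regressive

/y/→[u] /ø/→[o].
Vowels agree with the last vowel, so the harmony is regressive.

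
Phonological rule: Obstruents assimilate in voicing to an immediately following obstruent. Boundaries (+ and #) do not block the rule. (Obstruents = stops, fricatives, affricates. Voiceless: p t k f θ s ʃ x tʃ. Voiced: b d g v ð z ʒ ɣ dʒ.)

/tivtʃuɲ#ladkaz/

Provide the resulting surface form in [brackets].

[tiftʃuɲ#latkaz]

/v/ before /tʃ/ (voiceless) → [f]
/d/ before /k/ (voiceless) → [t]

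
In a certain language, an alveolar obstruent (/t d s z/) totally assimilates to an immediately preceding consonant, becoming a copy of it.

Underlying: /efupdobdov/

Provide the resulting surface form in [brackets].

[efuppobbov]

/d/ after /p/ → [p] (total assimilation)
/d/ after /b/ → [b] (total assimilation)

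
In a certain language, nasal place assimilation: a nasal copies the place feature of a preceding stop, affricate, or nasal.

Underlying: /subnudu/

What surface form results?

/n/ after /b/ (labial) → [m]

[submudu]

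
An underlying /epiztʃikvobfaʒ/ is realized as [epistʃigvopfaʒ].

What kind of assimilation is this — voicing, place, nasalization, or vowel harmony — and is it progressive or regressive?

voicing assimilation, regressive

/z/→[s] /k/→[g] /b/→[p].
Each target copies a feature from the following segment, so the direction is regressive.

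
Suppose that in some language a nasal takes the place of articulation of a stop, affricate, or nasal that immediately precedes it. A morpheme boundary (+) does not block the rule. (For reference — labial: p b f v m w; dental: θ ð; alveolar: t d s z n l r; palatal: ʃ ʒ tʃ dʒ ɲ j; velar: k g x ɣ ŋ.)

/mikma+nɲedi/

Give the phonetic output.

[mikŋa+nnedi]

/m/ after /k/ (velar) → [ŋ]
/ɲ/ after /n/ (alveolar) → [n]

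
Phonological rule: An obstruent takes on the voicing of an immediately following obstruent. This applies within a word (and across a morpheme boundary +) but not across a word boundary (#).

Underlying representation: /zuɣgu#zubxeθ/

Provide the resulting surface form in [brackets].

[zuɣgu#zupxeθ]

/b/ before /x/ (voiceless) → [p]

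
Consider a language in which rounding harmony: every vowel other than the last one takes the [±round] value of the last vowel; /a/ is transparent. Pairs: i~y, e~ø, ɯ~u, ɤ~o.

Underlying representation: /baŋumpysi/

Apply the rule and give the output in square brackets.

/u/ harmonizes with /i/ ([-round]) → [ɯ]
/y/ harmonizes with /i/ ([-round]) → [i]

[baŋɯmpisi]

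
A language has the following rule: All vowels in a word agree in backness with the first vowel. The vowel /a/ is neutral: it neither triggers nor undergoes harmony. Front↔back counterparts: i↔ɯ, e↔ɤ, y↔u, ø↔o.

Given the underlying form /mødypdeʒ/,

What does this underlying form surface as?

[mødypdeʒ]

no segment meets the rule's conditions; no change.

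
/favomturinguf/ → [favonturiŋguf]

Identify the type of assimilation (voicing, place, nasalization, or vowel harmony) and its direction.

/m/→[n] /n/→[ŋ].
Each target copies a feature from the following segment, so the direction is regressive.

place assimilation, regressive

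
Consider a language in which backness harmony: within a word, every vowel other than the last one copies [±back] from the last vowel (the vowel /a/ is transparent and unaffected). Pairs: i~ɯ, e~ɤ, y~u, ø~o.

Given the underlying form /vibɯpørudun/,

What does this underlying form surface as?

[vɯbɯporudun]

/i/ harmonizes with /u/ ([+back]) → [ɯ]
/ø/ harmonizes with /u/ ([+back]) → [o]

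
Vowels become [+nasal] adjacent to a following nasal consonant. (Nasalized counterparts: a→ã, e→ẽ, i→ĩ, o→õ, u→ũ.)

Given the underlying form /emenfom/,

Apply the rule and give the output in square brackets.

/e/ before nasal /m/ → [ẽ]
/e/ before nasal /n/ → [ẽ]
/o/ before nasal /m/ → [õ]

[ẽmẽnfõm]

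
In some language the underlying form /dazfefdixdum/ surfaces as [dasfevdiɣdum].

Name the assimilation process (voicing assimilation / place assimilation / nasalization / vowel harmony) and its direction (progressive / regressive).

voicing assimilation, regressive

/z/→[s] /f/→[v] /x/→[ɣ].
Each target copies a feature from the following segment, so the direction is regressive.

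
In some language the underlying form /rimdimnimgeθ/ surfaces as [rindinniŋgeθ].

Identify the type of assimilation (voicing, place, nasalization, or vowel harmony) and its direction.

/m/→[n] /m/→[n] /m/→[ŋ].
Each target copies a feature from the following segment, so the direction is regressive.

place assimilation, regressive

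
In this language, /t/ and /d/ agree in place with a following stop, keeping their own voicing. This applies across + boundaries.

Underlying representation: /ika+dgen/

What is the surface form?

/d/ before /g/ (velar) → [g]

[ika+ggen]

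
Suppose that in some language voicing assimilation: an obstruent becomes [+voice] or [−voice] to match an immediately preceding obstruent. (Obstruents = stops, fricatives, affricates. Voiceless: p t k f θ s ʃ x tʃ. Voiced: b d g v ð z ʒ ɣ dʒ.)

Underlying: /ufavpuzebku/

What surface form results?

/p/ after /v/ (voiced) → [b]
/k/ after /b/ (voiced) → [g]

[ufavbuzebgu]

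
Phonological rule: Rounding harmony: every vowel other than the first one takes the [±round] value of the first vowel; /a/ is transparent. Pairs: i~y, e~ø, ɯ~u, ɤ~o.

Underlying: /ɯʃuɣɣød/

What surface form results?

[ɯʃɯɣɣed]

/u/ harmonizes with /ɯ/ ([-round]) → [ɯ]
/ø/ harmonizes with /ɯ/ ([-round]) → [e]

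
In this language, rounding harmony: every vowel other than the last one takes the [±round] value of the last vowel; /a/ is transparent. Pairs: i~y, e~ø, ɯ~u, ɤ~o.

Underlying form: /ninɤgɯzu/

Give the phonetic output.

/i/ harmonizes with /u/ ([+round]) → [y]
/ɤ/ harmonizes with /u/ ([+round]) → [o]
/ɯ/ harmonizes with /u/ ([+round]) → [u]

[nynoguzu]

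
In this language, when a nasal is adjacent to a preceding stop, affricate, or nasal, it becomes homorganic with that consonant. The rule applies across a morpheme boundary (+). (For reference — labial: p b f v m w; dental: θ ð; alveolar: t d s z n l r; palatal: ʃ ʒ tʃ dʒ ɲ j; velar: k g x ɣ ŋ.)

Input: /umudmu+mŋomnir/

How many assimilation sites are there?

3

/m/ after /d/ (alveolar) → [n]
/ŋ/ after /m/ (labial) → [m]
/n/ after /m/ (labial) → [m]
3 segments change.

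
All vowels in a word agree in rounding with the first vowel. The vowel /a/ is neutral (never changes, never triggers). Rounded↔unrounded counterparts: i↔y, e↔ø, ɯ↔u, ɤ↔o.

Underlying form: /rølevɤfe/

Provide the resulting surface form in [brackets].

/e/ harmonizes with /ø/ ([+round]) → [ø]
/ɤ/ harmonizes with /ø/ ([+round]) → [o]
/e/ harmonizes with /ø/ ([+round]) → [ø]

[røløvofø]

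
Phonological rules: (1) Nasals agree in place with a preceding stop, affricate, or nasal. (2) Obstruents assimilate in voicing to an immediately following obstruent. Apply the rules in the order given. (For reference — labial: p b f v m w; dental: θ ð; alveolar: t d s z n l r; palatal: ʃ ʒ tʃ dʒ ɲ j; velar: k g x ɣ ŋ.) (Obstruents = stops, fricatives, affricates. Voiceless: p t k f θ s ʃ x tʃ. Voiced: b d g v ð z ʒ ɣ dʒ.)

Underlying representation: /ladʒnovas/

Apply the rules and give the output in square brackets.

[ladʒɲovas]

Rule 1: /n/ after /dʒ/ (palatal) → [ɲ]
After rule 1: ladʒɲovas
Rule 2: no segment meets the rule's conditions; no change.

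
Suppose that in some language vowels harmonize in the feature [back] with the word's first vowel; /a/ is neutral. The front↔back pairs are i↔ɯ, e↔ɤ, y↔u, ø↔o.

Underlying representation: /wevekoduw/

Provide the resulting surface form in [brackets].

[wevekødyw]

/o/ harmonizes with /e/ ([-back]) → [ø]
/u/ harmonizes with /e/ ([-back]) → [y]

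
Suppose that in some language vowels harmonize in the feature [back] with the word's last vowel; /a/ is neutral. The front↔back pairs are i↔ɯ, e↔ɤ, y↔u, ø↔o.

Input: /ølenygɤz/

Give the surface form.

/ø/ harmonizes with /ɤ/ ([+back]) → [o]
/e/ harmonizes with /ɤ/ ([+back]) → [ɤ]
/y/ harmonizes with /ɤ/ ([+back]) → [u]

[olɤnugɤz]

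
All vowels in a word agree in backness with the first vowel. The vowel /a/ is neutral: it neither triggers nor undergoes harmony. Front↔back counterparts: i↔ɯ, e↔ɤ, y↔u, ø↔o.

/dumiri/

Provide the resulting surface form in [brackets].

[dumɯrɯ]

/i/ harmonizes with /u/ ([+back]) → [ɯ]
/i/ harmonizes with /u/ ([+back]) → [ɯ]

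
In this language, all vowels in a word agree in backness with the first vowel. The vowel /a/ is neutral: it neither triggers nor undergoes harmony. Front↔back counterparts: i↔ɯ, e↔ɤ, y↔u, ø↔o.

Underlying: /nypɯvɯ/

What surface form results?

/ɯ/ harmonizes with /y/ ([-back]) → [i]
/ɯ/ harmonizes with /y/ ([-back]) → [i]

[nypivi]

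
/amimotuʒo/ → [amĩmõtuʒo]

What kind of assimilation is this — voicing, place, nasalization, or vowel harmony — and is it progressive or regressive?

/i/→[ĩ] /o/→[õ].
Each target copies a feature from the preceding segment, so the direction is progressive.

nasalization, progressive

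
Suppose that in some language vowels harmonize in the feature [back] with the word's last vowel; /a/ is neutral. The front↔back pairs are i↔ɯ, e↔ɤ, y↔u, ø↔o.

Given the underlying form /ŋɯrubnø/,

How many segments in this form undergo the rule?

2

/ɯ/ harmonizes with /ø/ ([-back]) → [i]
/u/ harmonizes with /ø/ ([-back]) → [y]
2 segments change.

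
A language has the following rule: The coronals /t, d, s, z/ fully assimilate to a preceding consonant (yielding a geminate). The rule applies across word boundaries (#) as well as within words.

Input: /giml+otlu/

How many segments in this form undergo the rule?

No segment meets the rule's conditions.

0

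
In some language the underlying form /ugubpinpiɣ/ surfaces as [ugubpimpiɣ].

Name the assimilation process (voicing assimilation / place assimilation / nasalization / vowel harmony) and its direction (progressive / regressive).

/n/→[m].
Each target copies a feature from the following segment, so the direction is regressive.

place assimilation, regressive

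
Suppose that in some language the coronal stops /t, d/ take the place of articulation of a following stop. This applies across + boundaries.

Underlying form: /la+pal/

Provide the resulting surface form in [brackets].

no segment meets the rule's conditions; no change.

[la+pal]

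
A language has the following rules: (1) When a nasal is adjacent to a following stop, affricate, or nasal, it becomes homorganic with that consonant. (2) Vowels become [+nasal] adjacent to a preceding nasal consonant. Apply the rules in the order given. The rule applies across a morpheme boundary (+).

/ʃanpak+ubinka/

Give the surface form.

[ʃampak+ubiŋka]

Rule 1: /n/ before /p/ (labial) → [m]
Rule 1: /n/ before /k/ (velar) → [ŋ]
After rule 1: ʃampak+ubiŋka
Rule 2: no segment meets the rule's conditions; no change.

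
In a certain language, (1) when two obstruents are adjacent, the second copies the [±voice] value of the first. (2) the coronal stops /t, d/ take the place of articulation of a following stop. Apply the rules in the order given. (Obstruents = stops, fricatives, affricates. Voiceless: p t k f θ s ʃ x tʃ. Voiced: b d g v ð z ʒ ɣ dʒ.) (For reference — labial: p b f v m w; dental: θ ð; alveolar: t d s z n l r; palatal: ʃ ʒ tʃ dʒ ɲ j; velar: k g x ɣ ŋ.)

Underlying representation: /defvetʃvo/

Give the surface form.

[deffetʃfo]

Rule 1: /v/ after /f/ (voiceless) → [f]
Rule 1: /v/ after /tʃ/ (voiceless) → [f]
After rule 1: deffetʃfo
Rule 2: no segment meets the rule's conditions; no change.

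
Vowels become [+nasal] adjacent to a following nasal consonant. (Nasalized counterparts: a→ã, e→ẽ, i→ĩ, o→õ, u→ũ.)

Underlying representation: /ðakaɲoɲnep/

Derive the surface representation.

/a/ before nasal /ɲ/ → [ã]
/o/ before nasal /ɲ/ → [õ]

[ðakãɲõɲnep]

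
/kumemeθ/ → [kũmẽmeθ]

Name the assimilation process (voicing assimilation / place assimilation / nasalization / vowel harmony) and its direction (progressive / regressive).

/u/→[ũ] /e/→[ẽ].
Each target copies a feature from the following segment, so the direction is regressive.

nasalization, regressive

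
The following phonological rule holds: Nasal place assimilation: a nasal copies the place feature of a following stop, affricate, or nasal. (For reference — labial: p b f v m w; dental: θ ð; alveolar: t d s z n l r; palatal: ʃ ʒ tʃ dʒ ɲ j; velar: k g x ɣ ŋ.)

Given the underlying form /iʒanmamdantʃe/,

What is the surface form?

/n/ before /m/ (labial) → [m]
/m/ before /d/ (alveolar) → [n]
/n/ before /tʃ/ (palatal) → [ɲ]

[iʒammandaɲtʃe]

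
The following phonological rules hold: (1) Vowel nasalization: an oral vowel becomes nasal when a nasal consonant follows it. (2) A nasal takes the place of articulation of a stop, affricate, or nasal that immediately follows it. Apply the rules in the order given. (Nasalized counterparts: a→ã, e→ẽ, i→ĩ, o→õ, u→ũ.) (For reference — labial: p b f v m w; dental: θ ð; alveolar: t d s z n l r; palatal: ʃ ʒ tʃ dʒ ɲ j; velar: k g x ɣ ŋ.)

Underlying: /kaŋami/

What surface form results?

[kãŋãmi]

Rule 1: /a/ before nasal /ŋ/ → [ã]
Rule 1: /a/ before nasal /m/ → [ã]
After rule 1: kãŋãmi
Rule 2: no segment meets the rule's conditions; no change.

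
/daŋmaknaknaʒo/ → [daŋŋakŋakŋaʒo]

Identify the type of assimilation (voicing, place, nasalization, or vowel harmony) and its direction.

place assimilation, progressive

/m/→[ŋ] /n/→[ŋ] /n/→[ŋ].
Each target copies a feature from the preceding segment, so the direction is progressive.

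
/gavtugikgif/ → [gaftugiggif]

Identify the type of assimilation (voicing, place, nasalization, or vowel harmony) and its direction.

voicing assimilation, regressive

/v/→[f] /k/→[g].
Each target copies a feature from the following segment, so the direction is regressive.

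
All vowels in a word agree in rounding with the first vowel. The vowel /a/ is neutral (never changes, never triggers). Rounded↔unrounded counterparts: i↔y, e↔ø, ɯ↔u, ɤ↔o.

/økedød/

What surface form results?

/e/ harmonizes with /ø/ ([+round]) → [ø]

[økødød]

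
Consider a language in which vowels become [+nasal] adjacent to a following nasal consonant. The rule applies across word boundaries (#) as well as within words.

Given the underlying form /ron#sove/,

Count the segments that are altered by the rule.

1

/o/ before nasal /n/ → [õ]
1 segment changes.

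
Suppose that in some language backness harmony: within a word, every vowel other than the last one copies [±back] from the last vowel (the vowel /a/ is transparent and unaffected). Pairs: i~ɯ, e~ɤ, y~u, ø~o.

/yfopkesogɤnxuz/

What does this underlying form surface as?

[ufopkɤsogɤnxuz]

/y/ harmonizes with /u/ ([+back]) → [u]
/e/ harmonizes with /u/ ([+back]) → [ɤ]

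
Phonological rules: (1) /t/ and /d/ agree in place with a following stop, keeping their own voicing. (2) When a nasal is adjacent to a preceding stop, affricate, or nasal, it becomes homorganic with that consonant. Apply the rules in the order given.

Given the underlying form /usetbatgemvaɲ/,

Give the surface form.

Rule 1: /t/ before /b/ (labial) → [p]
Rule 1: /t/ before /g/ (velar) → [k]
After rule 1: usepbakgemvaɲ
Rule 2: no segment meets the rule's conditions; no change.

[usepbakgemvaɲ]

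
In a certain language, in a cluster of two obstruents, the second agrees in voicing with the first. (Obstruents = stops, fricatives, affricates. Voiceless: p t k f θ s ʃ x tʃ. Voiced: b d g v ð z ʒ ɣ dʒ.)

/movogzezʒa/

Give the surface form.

no segment meets the rule's conditions; no change.

[movogzezʒa]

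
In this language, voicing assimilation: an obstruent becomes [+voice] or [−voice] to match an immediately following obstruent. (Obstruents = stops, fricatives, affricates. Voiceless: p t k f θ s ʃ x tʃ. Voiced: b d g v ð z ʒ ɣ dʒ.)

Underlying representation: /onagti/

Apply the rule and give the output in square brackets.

/g/ before /t/ (voiceless) → [k]

[onakti]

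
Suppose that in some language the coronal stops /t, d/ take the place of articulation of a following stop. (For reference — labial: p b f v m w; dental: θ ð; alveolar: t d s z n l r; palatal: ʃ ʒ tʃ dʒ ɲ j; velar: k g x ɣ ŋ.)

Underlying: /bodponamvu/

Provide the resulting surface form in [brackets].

[bobponamvu]

/d/ before /p/ (labial) → [b]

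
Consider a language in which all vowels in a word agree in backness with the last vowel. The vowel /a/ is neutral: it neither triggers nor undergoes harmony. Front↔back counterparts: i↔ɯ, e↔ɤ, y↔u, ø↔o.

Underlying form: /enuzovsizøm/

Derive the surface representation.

[enyzøvsizøm]

/u/ harmonizes with /ø/ ([-back]) → [y]
/o/ harmonizes with /ø/ ([-back]) → [ø]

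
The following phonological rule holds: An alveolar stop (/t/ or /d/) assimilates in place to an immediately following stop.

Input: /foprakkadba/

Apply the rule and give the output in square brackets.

/d/ before /b/ (labial) → [b]

[foprakkabba]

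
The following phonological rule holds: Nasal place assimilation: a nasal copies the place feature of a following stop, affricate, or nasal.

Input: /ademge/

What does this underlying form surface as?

/m/ before /g/ (velar) → [ŋ]

[adeŋge]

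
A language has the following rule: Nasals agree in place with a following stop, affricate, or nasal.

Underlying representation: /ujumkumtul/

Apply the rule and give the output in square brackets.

/m/ before /k/ (velar) → [ŋ]
/m/ before /t/ (alveolar) → [n]

[ujuŋkuntul]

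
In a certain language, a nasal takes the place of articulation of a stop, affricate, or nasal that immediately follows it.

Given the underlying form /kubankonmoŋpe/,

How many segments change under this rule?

3

/n/ before /k/ (velar) → [ŋ]
/n/ before /m/ (labial) → [m]
/ŋ/ before /p/ (labial) → [m]
3 segments change.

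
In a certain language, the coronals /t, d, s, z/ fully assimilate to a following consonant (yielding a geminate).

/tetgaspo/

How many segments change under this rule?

/t/ before /g/ → [g] (total assimilation)
/s/ before /p/ → [p] (total assimilation)
2 segments change.

2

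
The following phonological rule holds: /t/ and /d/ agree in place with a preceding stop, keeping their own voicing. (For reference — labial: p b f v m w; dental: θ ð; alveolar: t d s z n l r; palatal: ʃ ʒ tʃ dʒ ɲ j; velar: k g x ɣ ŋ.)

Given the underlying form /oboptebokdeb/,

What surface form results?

/t/ after /p/ (labial) → [p]
/d/ after /k/ (velar) → [g]

[oboppebokgeb]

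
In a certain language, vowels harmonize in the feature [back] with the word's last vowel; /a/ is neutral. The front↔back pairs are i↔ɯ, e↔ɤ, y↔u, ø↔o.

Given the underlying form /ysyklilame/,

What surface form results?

[ysyklilame]

no segment meets the rule's conditions; no change.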